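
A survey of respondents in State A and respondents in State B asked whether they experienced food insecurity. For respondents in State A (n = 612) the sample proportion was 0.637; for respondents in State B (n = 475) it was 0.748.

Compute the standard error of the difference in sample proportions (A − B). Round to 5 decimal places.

Each SE is √(p̂(1−p̂)/n): √(0.6370·0.3630/612) = 0.01944 and √(0.7480·0.2520/475) = 0.01992.
SE(p̂₁ − p̂₂) = √(SE₁² + SE₂²) = √(0.0003779136 + 0.0003968064) = 0.02783, since the two samples are independent.

0.02783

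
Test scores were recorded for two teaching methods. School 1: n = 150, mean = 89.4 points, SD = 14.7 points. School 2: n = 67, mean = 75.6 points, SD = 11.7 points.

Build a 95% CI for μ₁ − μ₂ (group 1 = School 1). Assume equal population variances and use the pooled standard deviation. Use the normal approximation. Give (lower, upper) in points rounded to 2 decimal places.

s_p = √[((n₁−1)s₁² + (n₂−1)s₂²)/(n₁+n₂−2)] = √[(149·14.7² + 66·11.7²)/215] = 13.8484.
SE = 13.8484·√(1/150 + 1/67) = 2.0349.
With z* = 1.960, margin = 1.960 × 2.0349 = 3.9884.
x̄₁ − x̄₂ = 89.4 − 75.6 = 13.8000; interval 13.8000 ± 3.9884 = (9.81, 17.79).

(9.81, 17.79)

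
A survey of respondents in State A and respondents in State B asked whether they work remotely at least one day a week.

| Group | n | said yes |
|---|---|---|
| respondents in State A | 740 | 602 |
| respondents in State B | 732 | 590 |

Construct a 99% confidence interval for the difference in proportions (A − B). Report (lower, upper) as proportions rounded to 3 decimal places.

(-0.045, 0.060)

First, p̂₁ = 602/740 = 0.8135; p̂₂ = 590/732 = 0.8060.
The two standard errors are √(0.8135×0.1865/740) = 0.01432 and √(0.8060×0.1940/732) = 0.01462.
Because the samples are independent, SE_diff = √(0.01432² + 0.01462²) = 0.02046.
Using z* = 2.576 for 99%, ME = 2.576 × 0.02046 = 0.05270.
p̂₁ − p̂₂ = 0.0075; interval 0.0075 ± 0.05270 gives (-0.045, 0.060).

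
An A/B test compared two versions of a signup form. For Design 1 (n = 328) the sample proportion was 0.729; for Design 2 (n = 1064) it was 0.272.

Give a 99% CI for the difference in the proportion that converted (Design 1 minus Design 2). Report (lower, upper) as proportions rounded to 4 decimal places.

SE₁ = √(p̂₁(1−p̂₁)/n₁) = √(0.7290·0.2710/328) = 0.02454; SE₂ = √(0.2720·0.7280/1064) = 0.01364.
Independent samples: SE of the difference = √(SE₁² + SE₂²) = √(0.0006022116 + 0.0001860496) = 0.02808.
z* for 99% confidence is 2.576, so the margin of error is 2.576 × 0.02808 = 0.07233.
Point estimate p̂₁ − p̂₂ = 0.7290 − 0.2720 = 0.4570.
0.4570 ± 0.07233 → (0.3847, 0.5293).

(0.3847, 0.5293)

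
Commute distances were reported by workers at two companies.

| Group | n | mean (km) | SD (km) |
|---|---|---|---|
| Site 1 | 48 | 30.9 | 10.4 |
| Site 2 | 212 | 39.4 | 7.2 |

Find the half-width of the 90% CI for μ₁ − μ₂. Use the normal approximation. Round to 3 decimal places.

2.600

Per-group SEs: s₁/√n₁ = 10.4/√48 = 1.5011, s₂/√n₂ = 7.2/√212 = 0.4945.
Unpooled SE of the difference: √(2.25330121 + 0.24453025) = 1.5805.
Margin of error = z* · SE = 1.645 × 1.5805 = 2.5999.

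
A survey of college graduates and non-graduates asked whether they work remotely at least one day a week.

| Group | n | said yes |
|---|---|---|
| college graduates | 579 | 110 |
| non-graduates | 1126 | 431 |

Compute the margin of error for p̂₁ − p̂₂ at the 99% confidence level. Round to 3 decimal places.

0.056

Sample proportions: 110/579 = 0.1900, 431/1126 = 0.3828.
Each SE is √(p̂(1−p̂)/n): √(0.1900·0.8100/579) = 0.01630 and √(0.3828·0.6172/1126) = 0.01449.
SE(p̂₁ − p̂₂) = √(SE₁² + SE₂²) = √(0.00026569 + 0.0002099601) = 0.02181, since the two samples are independent.
At 99% confidence z* = 2.576; margin = 2.576 × 0.02181 = 0.05618.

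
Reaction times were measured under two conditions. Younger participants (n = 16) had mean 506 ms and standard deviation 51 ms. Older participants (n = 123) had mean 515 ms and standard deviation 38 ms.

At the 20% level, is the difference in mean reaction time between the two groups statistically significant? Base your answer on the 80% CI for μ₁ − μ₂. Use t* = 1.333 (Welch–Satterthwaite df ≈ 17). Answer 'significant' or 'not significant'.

Standard errors of each mean: 51/√16 = 12.7500 and 38/√123 = 3.4263.
SE(x̄₁ − x̄₂) = √(12.7500² + 3.4263²) = 13.2023 for independent samples with unequal variances.
With t* = 1.333, the margin is 1.333 × 13.2023 = 17.5987.
x̄₁ − x̄₂ = 506 − 515 = -9.0000; the interval is -9.0000 ± 17.5987 = (-26.5987, 8.5987).
The interval (-26.5987, 8.5987) contains 0, so the difference is not significant.

not significant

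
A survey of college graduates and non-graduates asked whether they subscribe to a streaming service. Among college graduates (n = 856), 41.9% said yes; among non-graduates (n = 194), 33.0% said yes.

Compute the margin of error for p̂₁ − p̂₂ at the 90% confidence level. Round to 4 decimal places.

The two standard errors are √(0.4190×0.5810/856) = 0.01686 and √(0.3300×0.6700/194) = 0.03376.
Because the samples are independent, SE_diff = √(0.01686² + 0.03376²) = 0.03774.
Using z* = 1.645 for 90%, ME = 1.645 × 0.03774 = 0.06208.

0.0621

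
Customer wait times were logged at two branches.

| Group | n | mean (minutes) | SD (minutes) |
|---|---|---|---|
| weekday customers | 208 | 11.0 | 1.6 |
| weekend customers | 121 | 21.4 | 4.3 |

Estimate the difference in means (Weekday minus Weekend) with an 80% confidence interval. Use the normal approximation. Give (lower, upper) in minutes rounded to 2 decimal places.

SE₁ = s₁/√n₁ = 1.6/√208 = 0.1109; SE₂ = 4.3/√121 = 0.3909.
Independent samples, unequal variances: SE_diff = √(SE₁² + SE₂²) = √(0.01229881 + 0.15280281) = 0.4063.
z* = 1.282, so margin of error = 1.282 × 0.4063 = 0.5209.
Difference in means = 11.0 − 21.4 = -10.4000.
-10.4000 ± 0.5209 → (-10.92, -9.88).

(-10.92, -9.88)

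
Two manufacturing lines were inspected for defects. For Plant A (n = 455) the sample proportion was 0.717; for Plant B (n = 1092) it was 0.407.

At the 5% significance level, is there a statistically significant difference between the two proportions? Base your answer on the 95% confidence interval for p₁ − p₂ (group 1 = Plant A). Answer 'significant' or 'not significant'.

significant

The two standard errors are √(0.7170×0.2830/455) = 0.02112 and √(0.4070×0.5930/1092) = 0.01487.
Because the samples are independent, SE_diff = √(0.02112² + 0.01487²) = 0.02583.
Using z* = 1.960 for 95%, ME = 1.960 × 0.02583 = 0.05063.
p̂₁ − p̂₂ = 0.3100; interval 0.3100 ± 0.05063 gives (0.25937, 0.36063).
The interval (0.25937, 0.36063) does not contain 0, so the difference is significant.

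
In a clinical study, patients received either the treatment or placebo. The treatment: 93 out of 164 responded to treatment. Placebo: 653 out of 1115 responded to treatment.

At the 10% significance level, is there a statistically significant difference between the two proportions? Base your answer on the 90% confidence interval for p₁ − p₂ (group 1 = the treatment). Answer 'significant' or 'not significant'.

not significant

p̂₁ = 93/164 = 0.5671 and p̂₂ = 653/1115 = 0.5857.
SE₁ = √(p̂₁(1−p̂₁)/n₁) = √(0.5671·0.4329/164) = 0.03869; SE₂ = √(0.5857·0.4143/1115) = 0.01475.
Independent samples: SE of the difference = √(SE₁² + SE₂²) = √(0.0014969161 + 0.0002175625) = 0.04141.
z* for 90% confidence is 1.645, so the margin of error is 1.645 × 0.04141 = 0.06812.
Point estimate p̂₁ − p̂₂ = 0.5671 − 0.5857 = -0.0186.
-0.0186 ± 0.06812 → (-0.08672, 0.04952).
The interval (-0.08672, 0.04952) contains 0, so the difference is not significant.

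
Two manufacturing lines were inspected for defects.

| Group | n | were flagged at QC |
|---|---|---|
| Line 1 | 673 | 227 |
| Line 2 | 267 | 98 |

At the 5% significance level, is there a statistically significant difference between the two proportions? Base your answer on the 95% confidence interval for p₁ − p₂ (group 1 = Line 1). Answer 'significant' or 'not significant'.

not significant

p̂₁ = 227/673 = 0.3373 and p̂₂ = 98/267 = 0.3670.
SE₁ = √(p̂₁(1−p̂₁)/n₁) = √(0.3373·0.6627/673) = 0.01822; SE₂ = √(0.3670·0.6330/267) = 0.02950.
Independent samples: SE of the difference = √(SE₁² + SE₂²) = √(0.0003319684 + 0.00087025) = 0.03467.
z* for 95% confidence is 1.960, so the margin of error is 1.960 × 0.03467 = 0.06795.
Point estimate p̂₁ − p̂₂ = 0.3373 − 0.3670 = -0.0297.
-0.0297 ± 0.06795 → (-0.09765, 0.03825).
The interval (-0.09765, 0.03825) contains 0, so the difference is not significant.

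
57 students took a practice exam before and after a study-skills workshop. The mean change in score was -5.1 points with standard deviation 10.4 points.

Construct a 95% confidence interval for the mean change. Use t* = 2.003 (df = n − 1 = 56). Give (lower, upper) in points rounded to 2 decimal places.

This is a matched-pairs design, so SE = s_d/√n = 10.4/√57 = 1.3775.
Margin = 2.003 × 1.3775 = 2.7591; the interval is -5.1 ± 2.7591 = (-7.86, -2.34).

(-7.86, -2.34)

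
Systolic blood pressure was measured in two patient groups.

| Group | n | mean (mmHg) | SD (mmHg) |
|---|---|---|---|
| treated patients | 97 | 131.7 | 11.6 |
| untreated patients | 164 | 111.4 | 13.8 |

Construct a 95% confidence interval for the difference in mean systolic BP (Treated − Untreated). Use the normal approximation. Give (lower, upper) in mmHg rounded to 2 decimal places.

Per-group SEs: s₁/√n₁ = 11.6/√97 = 1.1778, s₂/√n₂ = 13.8/√164 = 1.0776.
Unpooled SE of the difference: √(1.38721284 + 1.16122176) = 1.5964.
Margin of error = z* · SE = 1.960 × 1.5964 = 3.1289.
x̄₁ − x̄₂ = 131.7 − 111.4 = 20.3000.
CI: 20.3000 ± 3.1289 = (17.17, 23.43).

(17.17, 23.43)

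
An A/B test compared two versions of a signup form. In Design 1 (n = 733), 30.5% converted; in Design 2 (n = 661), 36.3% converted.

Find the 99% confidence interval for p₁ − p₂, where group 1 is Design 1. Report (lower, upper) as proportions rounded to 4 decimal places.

(-0.1231, 0.0071)

SE₁ = √(p̂₁(1−p̂₁)/n₁) = √(0.3050·0.6950/733) = 0.01701; SE₂ = √(0.3630·0.6370/661) = 0.01870.
Independent samples: SE of the difference = √(SE₁² + SE₂²) = √(0.0002893401 + 0.00034969) = 0.02528.
z* for 99% confidence is 2.576, so the margin of error is 2.576 × 0.02528 = 0.06512.
Point estimate p̂₁ − p̂₂ = 0.3050 − 0.3630 = -0.0580.
-0.0580 ± 0.06512 → (-0.1231, 0.0071).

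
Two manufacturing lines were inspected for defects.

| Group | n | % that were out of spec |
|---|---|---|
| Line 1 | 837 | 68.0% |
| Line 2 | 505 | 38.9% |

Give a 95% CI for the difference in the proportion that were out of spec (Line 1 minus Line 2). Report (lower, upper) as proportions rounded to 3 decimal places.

Each SE is √(p̂(1−p̂)/n): √(0.6800·0.3200/837) = 0.01612 and √(0.3890·0.6110/505) = 0.02169.
SE(p̂₁ − p̂₂) = √(SE₁² + SE₂²) = √(0.0002598544 + 0.0004704561) = 0.02702, since the two samples are independent.
At 95% confidence z* = 1.960; margin = 1.960 × 0.02702 = 0.05296.
The difference is 0.6800 − 0.3890 = 0.2910, so the interval is 0.2910 ± 0.05296 = (0.238, 0.344).

(0.238, 0.344)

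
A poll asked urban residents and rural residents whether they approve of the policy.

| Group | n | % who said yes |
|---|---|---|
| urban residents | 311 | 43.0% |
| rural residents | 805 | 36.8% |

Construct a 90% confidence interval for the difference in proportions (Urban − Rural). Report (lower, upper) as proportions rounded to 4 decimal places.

The two standard errors are √(0.4300×0.5700/311) = 0.02807 and √(0.3680×0.6320/805) = 0.01700.
Because the samples are independent, SE_diff = √(0.02807² + 0.01700²) = 0.03282.
Using z* = 1.645 for 90%, ME = 1.645 × 0.03282 = 0.05399.
p̂₁ − p̂₂ = 0.0620; interval 0.0620 ± 0.05399 gives (0.0080, 0.1160).

(0.0080, 0.1160)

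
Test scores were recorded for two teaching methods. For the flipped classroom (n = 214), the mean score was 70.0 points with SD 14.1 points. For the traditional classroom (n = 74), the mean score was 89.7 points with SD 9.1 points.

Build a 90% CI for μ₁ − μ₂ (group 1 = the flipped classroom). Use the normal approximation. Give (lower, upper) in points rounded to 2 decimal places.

(-22.05, -17.35)

Standard errors of each mean: 14.1/√214 = 0.9639 and 9.1/√74 = 1.0579.
SE(x̄₁ − x̄₂) = √(0.9639² + 1.0579²) = 1.4312 for independent samples with unequal variances.
With z* = 1.645, the margin is 1.645 × 1.4312 = 2.3543.
x̄₁ − x̄₂ = 70.0 − 89.7 = -19.7000; the interval is -19.7000 ± 2.3543 = (-22.05, -17.35).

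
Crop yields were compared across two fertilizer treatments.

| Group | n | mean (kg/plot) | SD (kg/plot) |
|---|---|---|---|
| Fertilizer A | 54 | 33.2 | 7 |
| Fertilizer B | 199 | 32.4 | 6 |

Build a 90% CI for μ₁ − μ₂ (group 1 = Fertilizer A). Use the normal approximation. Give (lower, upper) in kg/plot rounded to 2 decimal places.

Standard errors of each mean: 7/√54 = 0.9526 and 6/√199 = 0.4253.
SE(x̄₁ − x̄₂) = √(0.9526² + 0.4253²) = 1.0432 for independent samples with unequal variances.
With z* = 1.645, the margin is 1.645 × 1.0432 = 1.7161.
x̄₁ − x̄₂ = 33.2 − 32.4 = 0.8000; the interval is 0.8000 ± 1.7161 = (-0.92, 2.52).

(-0.92, 2.52)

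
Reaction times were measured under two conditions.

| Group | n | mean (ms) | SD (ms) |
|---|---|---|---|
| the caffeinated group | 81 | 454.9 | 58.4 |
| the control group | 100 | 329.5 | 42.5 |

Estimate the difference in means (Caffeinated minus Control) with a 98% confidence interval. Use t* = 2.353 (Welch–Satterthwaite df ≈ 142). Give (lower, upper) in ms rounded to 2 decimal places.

(107.15, 143.65)

Standard errors of each mean: 58.4/√81 = 6.4889 and 42.5/√100 = 4.2500.
SE(x̄₁ − x̄₂) = √(6.4889² + 4.2500²) = 7.7568 for independent samples with unequal variances.
With t* = 2.353, the margin is 2.353 × 7.7568 = 18.2518.
x̄₁ − x̄₂ = 454.9 − 329.5 = 125.4000; the interval is 125.4000 ± 18.2518 = (107.15, 143.65).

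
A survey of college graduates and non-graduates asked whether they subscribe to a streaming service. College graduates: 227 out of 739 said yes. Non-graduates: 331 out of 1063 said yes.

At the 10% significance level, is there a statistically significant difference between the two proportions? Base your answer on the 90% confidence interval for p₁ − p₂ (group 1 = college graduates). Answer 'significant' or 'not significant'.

not significant

Sample proportions: 227/739 = 0.3072, 331/1063 = 0.3114.
Each SE is √(p̂(1−p̂)/n): √(0.3072·0.6928/739) = 0.01697 and √(0.3114·0.6886/1063) = 0.01420.
SE(p̂₁ − p̂₂) = √(SE₁² + SE₂²) = √(0.0002879809 + 0.00020164) = 0.02213, since the two samples are independent.
At 90% confidence z* = 1.645; margin = 1.645 × 0.02213 = 0.03640.
The difference is 0.3072 − 0.3114 = -0.0042, so the interval is -0.0042 ± 0.03640 = (-0.04060, 0.03220).
The interval (-0.04060, 0.03220) contains 0, so the difference is not significant.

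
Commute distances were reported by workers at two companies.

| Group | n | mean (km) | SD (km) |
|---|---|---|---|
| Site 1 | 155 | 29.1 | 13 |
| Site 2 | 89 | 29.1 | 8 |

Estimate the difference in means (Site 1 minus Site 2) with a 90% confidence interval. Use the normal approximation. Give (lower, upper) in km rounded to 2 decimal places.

(-2.21, 2.21)

SE₁ = s₁/√n₁ = 13/√155 = 1.0442; SE₂ = 8/√89 = 0.8480.
Independent samples, unequal variances: SE_diff = √(SE₁² + SE₂²) = √(1.09035364 + 0.719104) = 1.3452.
z* = 1.645, so margin of error = 1.645 × 1.3452 = 2.2129.
Difference in means = 29.1 − 29.1 = 0.0000.
0.0000 ± 2.2129 → (-2.21, 2.21).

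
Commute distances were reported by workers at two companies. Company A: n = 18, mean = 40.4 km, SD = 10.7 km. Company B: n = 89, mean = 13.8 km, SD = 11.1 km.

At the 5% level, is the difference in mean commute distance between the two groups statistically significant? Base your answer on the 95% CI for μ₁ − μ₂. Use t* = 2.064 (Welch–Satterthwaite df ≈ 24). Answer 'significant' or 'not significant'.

significant

Per-group SEs: s₁/√n₁ = 10.7/√18 = 2.5220, s₂/√n₂ = 11.1/√89 = 1.1766.
Unpooled SE of the difference: √(6.360484 + 1.38438756) = 2.7830.
Margin of error = t* · SE = 2.064 × 2.7830 = 5.7441.
x̄₁ − x̄₂ = 40.4 − 13.8 = 26.6000.
CI: 26.6000 ± 5.7441 = (20.8559, 32.3441).
The interval (20.8559, 32.3441) does not contain 0, so the difference is significant.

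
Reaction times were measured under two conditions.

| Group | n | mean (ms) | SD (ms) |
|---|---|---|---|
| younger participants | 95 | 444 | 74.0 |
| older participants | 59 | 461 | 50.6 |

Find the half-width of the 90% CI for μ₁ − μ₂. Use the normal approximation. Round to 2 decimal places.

16.54

Standard errors of each mean: 74.0/√95 = 7.5922 and 50.6/√59 = 6.5876.
SE(x̄₁ − x̄₂) = √(7.5922² + 6.5876²) = 10.0518 for independent samples with unequal variances.
With z* = 1.645, the margin is 1.645 × 10.0518 = 16.5352.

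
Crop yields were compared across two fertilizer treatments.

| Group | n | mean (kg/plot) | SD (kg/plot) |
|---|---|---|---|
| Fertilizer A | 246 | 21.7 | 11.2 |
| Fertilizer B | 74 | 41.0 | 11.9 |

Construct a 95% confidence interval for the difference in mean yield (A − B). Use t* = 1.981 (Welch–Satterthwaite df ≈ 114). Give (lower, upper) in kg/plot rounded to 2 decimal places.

Per-group SEs: s₁/√n₁ = 11.2/√246 = 0.7141, s₂/√n₂ = 11.9/√74 = 1.3833.
Unpooled SE of the difference: √(0.50993881 + 1.91351889) = 1.5567.
Margin of error = t* · SE = 1.981 × 1.5567 = 3.0838.
x̄₁ − x̄₂ = 21.7 − 41.0 = -19.3000.
CI: -19.3000 ± 3.0838 = (-22.38, -16.22).

(-22.38, -16.22)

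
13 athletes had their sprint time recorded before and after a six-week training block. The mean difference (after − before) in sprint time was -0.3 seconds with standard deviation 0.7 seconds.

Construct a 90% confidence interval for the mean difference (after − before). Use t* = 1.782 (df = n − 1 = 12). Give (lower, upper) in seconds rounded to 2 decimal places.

This is a matched-pairs design, so SE = s_d/√n = 0.7/√13 = 0.1941.
Margin = 1.782 × 0.1941 = 0.3459; the interval is -0.3 ± 0.3459 = (-0.65, 0.05).

(-0.65, 0.05)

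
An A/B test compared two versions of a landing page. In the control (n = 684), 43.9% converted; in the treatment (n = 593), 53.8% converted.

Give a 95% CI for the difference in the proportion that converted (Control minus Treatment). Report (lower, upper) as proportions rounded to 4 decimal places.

SE₁ = √(p̂₁(1−p̂₁)/n₁) = √(0.4390·0.5610/684) = 0.01898; SE₂ = √(0.5380·0.4620/593) = 0.02047.
Independent samples: SE of the difference = √(SE₁² + SE₂²) = √(0.0003602404 + 0.0004190209) = 0.02792.
z* for 95% confidence is 1.960, so the margin of error is 1.960 × 0.02792 = 0.05472.
Point estimate p̂₁ − p̂₂ = 0.4390 − 0.5380 = -0.0990.
-0.0990 ± 0.05472 → (-0.1537, -0.0443).

(-0.1537, -0.0443)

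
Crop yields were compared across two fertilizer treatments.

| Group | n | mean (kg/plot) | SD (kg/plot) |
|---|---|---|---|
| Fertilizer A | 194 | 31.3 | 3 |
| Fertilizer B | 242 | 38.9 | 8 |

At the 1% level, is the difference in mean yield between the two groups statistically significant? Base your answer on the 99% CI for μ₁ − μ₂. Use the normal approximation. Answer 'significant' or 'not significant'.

Standard errors of each mean: 3/√194 = 0.2154 and 8/√242 = 0.5143.
SE(x̄₁ − x̄₂) = √(0.2154² + 0.5143²) = 0.5576 for independent samples with unequal variances.
With z* = 2.576, the margin is 2.576 × 0.5576 = 1.4364.
x̄₁ − x̄₂ = 31.3 − 38.9 = -7.6000; the interval is -7.6000 ± 1.4364 = (-9.0364, -6.1636).
The interval (-9.0364, -6.1636) does not contain 0, so the difference is significant.

significant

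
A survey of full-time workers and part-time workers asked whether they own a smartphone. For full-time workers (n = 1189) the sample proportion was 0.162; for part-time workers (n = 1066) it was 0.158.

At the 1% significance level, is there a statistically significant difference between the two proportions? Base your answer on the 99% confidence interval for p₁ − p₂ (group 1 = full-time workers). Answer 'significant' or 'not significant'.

Each SE is √(p̂(1−p̂)/n): √(0.1620·0.8380/1189) = 0.01069 and √(0.1580·0.8420/1066) = 0.01117.
SE(p̂₁ − p̂₂) = √(SE₁² + SE₂²) = √(0.0001142761 + 0.0001247689) = 0.01546, since the two samples are independent.
At 99% confidence z* = 2.576; margin = 2.576 × 0.01546 = 0.03982.
The difference is 0.1620 − 0.1580 = 0.0040, so the interval is 0.0040 ± 0.03982 = (-0.03582, 0.04382).
The interval (-0.03582, 0.04382) contains 0, so the difference is not significant.

not significant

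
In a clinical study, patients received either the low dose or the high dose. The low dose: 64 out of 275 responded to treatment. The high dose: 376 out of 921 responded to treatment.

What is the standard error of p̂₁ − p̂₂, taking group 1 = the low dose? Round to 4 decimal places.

p̂₁ = 64/275 = 0.2327 and p̂₂ = 376/921 = 0.4083.
SE₁ = √(p̂₁(1−p̂₁)/n₁) = √(0.2327·0.7673/275) = 0.02548; SE₂ = √(0.4083·0.5917/921) = 0.01620.
Independent samples: SE of the difference = √(SE₁² + SE₂²) = √(0.0006492304 + 0.00026244) = 0.03019.

0.0302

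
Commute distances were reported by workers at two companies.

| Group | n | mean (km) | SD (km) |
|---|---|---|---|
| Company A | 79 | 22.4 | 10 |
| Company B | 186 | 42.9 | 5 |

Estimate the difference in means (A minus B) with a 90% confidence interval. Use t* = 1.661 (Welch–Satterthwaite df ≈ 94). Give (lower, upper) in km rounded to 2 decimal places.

Per-group SEs: s₁/√n₁ = 10/√79 = 1.1251, s₂/√n₂ = 5/√186 = 0.3666.
Unpooled SE of the difference: √(1.26585001 + 0.13439556) = 1.1833.
Margin of error = t* · SE = 1.661 × 1.1833 = 1.9655.
x̄₁ − x̄₂ = 22.4 − 42.9 = -20.5000.
CI: -20.5000 ± 1.9655 = (-22.47, -18.53).

(-22.47, -18.53)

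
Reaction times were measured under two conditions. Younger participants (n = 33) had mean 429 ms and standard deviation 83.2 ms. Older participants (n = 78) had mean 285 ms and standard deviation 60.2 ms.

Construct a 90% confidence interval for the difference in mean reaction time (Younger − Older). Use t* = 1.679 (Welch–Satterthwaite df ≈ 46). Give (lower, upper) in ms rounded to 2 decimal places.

Standard errors of each mean: 83.2/√33 = 14.4833 and 60.2/√78 = 6.8163.
SE(x̄₁ − x̄₂) = √(14.4833² + 6.8163²) = 16.0071 for independent samples with unequal variances.
With t* = 1.679, the margin is 1.679 × 16.0071 = 26.8759.
x̄₁ − x̄₂ = 429 − 285 = 144.0000; the interval is 144.0000 ± 26.8759 = (117.12, 170.88).

(117.12, 170.88)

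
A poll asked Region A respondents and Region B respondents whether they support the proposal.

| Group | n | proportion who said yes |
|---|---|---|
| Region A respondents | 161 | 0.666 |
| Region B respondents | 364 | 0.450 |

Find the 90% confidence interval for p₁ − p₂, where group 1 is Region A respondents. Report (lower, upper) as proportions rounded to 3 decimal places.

The two standard errors are √(0.6660×0.3340/161) = 0.03717 and √(0.4500×0.5500/364) = 0.02608.
Because the samples are independent, SE_diff = √(0.03717² + 0.02608²) = 0.04541.
Using z* = 1.645 for 90%, ME = 1.645 × 0.04541 = 0.07470.
p̂₁ − p̂₂ = 0.2160; interval 0.2160 ± 0.07470 gives (0.141, 0.291).

(0.141, 0.291)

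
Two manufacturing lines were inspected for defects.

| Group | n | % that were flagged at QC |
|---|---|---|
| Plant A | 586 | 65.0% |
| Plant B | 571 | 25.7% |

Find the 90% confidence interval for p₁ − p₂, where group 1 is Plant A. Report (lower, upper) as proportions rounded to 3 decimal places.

(0.349, 0.437)

The two standard errors are √(0.6500×0.3500/586) = 0.01970 and √(0.2570×0.7430/571) = 0.01829.
Because the samples are independent, SE_diff = √(0.01970² + 0.01829²) = 0.02688.
Using z* = 1.645 for 90%, ME = 1.645 × 0.02688 = 0.04422.
p̂₁ − p̂₂ = 0.3930; interval 0.3930 ± 0.04422 gives (0.349, 0.437).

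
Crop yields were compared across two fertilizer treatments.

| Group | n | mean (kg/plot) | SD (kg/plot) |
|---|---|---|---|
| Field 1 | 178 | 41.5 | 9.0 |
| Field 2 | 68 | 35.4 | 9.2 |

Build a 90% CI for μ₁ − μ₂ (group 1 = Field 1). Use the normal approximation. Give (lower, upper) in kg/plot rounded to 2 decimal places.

(3.96, 8.24)

Per-group SEs: s₁/√n₁ = 9.0/√178 = 0.6746, s₂/√n₂ = 9.2/√68 = 1.1157.
Unpooled SE of the difference: √(0.45508516 + 1.24478649) = 1.3038.
Margin of error = z* · SE = 1.645 × 1.3038 = 2.1448.
x̄₁ − x̄₂ = 41.5 − 35.4 = 6.1000.
CI: 6.1000 ± 2.1448 = (3.96, 8.24).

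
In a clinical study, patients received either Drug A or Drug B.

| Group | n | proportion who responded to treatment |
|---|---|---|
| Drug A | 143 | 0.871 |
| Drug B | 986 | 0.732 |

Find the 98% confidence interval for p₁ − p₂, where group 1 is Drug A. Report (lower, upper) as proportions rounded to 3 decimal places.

The two standard errors are √(0.8710×0.1290/143) = 0.02803 and √(0.7320×0.2680/986) = 0.01411.
Because the samples are independent, SE_diff = √(0.02803² + 0.01411²) = 0.03138.
Using z* = 2.326 for 98%, ME = 2.326 × 0.03138 = 0.07299.
p̂₁ − p̂₂ = 0.1390; interval 0.1390 ± 0.07299 gives (0.066, 0.212).

(0.066, 0.212)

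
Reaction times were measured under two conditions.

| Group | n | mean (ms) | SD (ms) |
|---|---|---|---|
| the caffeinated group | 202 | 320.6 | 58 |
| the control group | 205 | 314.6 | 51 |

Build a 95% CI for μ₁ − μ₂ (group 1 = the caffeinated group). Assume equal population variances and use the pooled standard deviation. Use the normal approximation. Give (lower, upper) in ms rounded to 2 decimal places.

s_p = √[((n₁−1)s₁² + (n₂−1)s₂²)/(n₁+n₂−2)] = √[(201·58² + 204·51²)/405] = 54.5864.
SE = 54.5864·√(1/202 + 1/205) = 5.4116.
With z* = 1.960, margin = 1.960 × 5.4116 = 10.6067.
x̄₁ − x̄₂ = 320.6 − 314.6 = 6.0000; interval 6.0000 ± 10.6067 = (-4.61, 16.61).

(-4.61, 16.61)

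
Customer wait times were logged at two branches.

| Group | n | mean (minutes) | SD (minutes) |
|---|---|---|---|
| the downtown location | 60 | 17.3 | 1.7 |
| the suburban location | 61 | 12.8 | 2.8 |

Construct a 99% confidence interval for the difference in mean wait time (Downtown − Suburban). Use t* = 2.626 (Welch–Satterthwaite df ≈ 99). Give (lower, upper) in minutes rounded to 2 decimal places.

(3.40, 5.60)

Per-group SEs: s₁/√n₁ = 1.7/√60 = 0.2195, s₂/√n₂ = 2.8/√61 = 0.3585.
Unpooled SE of the difference: √(0.04818025 + 0.12852225) = 0.4204.
Margin of error = t* · SE = 2.626 × 0.4204 = 1.1040.
x̄₁ − x̄₂ = 17.3 − 12.8 = 4.5000.
CI: 4.5000 ± 1.1040 = (3.40, 5.60).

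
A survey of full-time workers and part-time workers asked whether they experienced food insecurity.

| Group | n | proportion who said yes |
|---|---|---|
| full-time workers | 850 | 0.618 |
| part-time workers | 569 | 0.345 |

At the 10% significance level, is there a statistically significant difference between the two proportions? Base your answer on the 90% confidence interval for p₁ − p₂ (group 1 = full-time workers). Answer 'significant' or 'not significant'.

significant

Each SE is √(p̂(1−p̂)/n): √(0.6180·0.3820/850) = 0.01667 and √(0.3450·0.6550/569) = 0.01993.
SE(p̂₁ − p̂₂) = √(SE₁² + SE₂²) = √(0.0002778889 + 0.0003972049) = 0.02598, since the two samples are independent.
At 90% confidence z* = 1.645; margin = 1.645 × 0.02598 = 0.04274.
The difference is 0.6180 − 0.3450 = 0.2730, so the interval is 0.2730 ± 0.04274 = (0.23026, 0.31574).
The interval (0.23026, 0.31574) does not contain 0, so the difference is significant.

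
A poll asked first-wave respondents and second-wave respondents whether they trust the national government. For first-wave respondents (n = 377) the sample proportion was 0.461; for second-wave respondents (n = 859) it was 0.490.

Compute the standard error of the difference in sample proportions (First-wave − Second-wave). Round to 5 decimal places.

0.03082

The two standard errors are √(0.4610×0.5390/377) = 0.02567 and √(0.4900×0.5100/859) = 0.01706.
Because the samples are independent, SE_diff = √(0.02567² + 0.01706²) = 0.03082.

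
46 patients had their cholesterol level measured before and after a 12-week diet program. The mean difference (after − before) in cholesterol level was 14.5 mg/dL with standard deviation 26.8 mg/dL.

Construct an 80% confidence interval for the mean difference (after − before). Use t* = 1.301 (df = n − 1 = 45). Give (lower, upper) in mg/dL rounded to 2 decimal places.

(9.36, 19.64)

This is a matched-pairs design, so SE = s_d/√n = 26.8/√46 = 3.9514.
Margin = 1.301 × 3.9514 = 5.1408; the interval is 14.5 ± 5.1408 = (9.36, 19.64).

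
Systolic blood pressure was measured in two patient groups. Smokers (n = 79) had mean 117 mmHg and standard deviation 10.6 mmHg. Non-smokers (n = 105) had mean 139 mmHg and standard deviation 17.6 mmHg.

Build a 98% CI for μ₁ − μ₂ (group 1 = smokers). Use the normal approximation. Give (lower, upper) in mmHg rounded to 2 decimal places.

(-26.86, -17.14)

Standard errors of each mean: 10.6/√79 = 1.1926 and 17.6/√105 = 1.7176.
SE(x̄₁ − x̄₂) = √(1.1926² + 1.7176²) = 2.0910 for independent samples with unequal variances.
With z* = 2.326, the margin is 2.326 × 2.0910 = 4.8637.
x̄₁ − x̄₂ = 117 − 139 = -22.0000; the interval is -22.0000 ± 4.8637 = (-26.86, -17.14).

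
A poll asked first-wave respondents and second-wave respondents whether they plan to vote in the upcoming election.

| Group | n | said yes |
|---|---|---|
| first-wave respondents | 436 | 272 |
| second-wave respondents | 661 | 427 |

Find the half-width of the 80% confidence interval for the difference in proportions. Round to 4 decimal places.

Sample proportions: 272/436 = 0.6239, 427/661 = 0.6460.
Each SE is √(p̂(1−p̂)/n): √(0.6239·0.3761/436) = 0.02320 and √(0.6460·0.3540/661) = 0.01860.
SE(p̂₁ − p̂₂) = √(SE₁² + SE₂²) = √(0.00053824 + 0.00034596) = 0.02974, since the two samples are independent.
At 80% confidence z* = 1.282; margin = 1.282 × 0.02974 = 0.03813.

0.0381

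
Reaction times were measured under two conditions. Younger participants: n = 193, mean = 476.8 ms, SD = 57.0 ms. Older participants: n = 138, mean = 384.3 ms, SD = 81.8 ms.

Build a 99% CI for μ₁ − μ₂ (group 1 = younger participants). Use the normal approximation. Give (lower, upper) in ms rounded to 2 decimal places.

(71.68, 113.32)

Per-group SEs: s₁/√n₁ = 57.0/√193 = 4.1029, s₂/√n₂ = 81.8/√138 = 6.9633.
Unpooled SE of the difference: √(16.83378841 + 48.48754689) = 8.0822.
Margin of error = z* · SE = 2.576 × 8.0822 = 20.8197.
x̄₁ − x̄₂ = 476.8 − 384.3 = 92.5000.
CI: 92.5000 ± 20.8197 = (71.68, 113.32).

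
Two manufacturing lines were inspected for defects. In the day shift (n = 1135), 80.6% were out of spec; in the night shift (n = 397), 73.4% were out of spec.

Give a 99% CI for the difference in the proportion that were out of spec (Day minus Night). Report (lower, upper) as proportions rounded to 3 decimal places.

The two standard errors are √(0.8060×0.1940/1135) = 0.01174 and √(0.7340×0.2660/397) = 0.02218.
Because the samples are independent, SE_diff = √(0.01174² + 0.02218²) = 0.02510.
Using z* = 2.576 for 99%, ME = 2.576 × 0.02510 = 0.06466.
p̂₁ − p̂₂ = 0.0720; interval 0.0720 ± 0.06466 gives (0.007, 0.137).

(0.007, 0.137)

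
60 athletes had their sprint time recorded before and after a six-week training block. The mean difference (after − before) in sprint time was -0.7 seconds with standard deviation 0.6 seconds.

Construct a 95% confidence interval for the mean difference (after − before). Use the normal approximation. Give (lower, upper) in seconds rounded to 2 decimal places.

(-0.85, -0.55)

Paired design: SE = s_d/√n = 0.6/√60 = 0.0775.
z* = 1.960; margin of error = 1.960 × 0.0775 = 0.1519.
-0.7 ± 0.1519 → (-0.85, -0.55).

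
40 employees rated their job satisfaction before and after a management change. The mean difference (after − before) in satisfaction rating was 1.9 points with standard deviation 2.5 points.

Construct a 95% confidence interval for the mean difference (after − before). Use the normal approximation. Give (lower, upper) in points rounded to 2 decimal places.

(1.13, 2.67)

Paired design: SE = s_d/√n = 2.5/√40 = 0.3953.
z* = 1.960; margin of error = 1.960 × 0.3953 = 0.7748.
1.9 ± 0.7748 → (1.13, 2.67).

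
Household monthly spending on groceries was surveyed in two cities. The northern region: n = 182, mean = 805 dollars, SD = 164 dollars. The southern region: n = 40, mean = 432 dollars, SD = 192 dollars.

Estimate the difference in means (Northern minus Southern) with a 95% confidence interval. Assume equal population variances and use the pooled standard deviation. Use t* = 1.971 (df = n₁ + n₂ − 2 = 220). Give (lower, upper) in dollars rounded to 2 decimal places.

Pooled variance s_p² = [181·164² + 39·192²] / (182+40−2) = 28663.0545, so s_p = 169.3017.
SE_diff = s_p·√(1/n₁ + 1/n₂) = 169.3017·√(1/182 + 1/40) = 29.5646.
t* = 1.971; margin = 1.971 × 29.5646 = 58.2718.
Difference = 805 − 432 = 373.0000.
373.0000 ± 58.2718 → (314.73, 431.27).

(314.73, 431.27)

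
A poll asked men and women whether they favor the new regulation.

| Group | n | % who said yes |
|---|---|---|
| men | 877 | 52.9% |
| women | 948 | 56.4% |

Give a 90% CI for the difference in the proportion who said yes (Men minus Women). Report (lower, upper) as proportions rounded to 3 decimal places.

The two standard errors are √(0.5290×0.4710/877) = 0.01686 and √(0.5640×0.4360/948) = 0.01611.
Because the samples are independent, SE_diff = √(0.01686² + 0.01611²) = 0.02332.
Using z* = 1.645 for 90%, ME = 1.645 × 0.02332 = 0.03836.
p̂₁ − p̂₂ = -0.0350; interval -0.0350 ± 0.03836 gives (-0.073, 0.003).

(-0.073, 0.003)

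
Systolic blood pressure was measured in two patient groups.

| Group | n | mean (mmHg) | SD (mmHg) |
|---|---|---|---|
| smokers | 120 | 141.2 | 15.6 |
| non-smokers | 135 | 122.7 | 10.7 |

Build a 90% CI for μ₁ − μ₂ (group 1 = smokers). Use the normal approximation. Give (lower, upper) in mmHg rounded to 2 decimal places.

SE₁ = s₁/√n₁ = 15.6/√120 = 1.4241; SE₂ = 10.7/√135 = 0.9209.
Independent samples, unequal variances: SE_diff = √(SE₁² + SE₂²) = √(2.02806081 + 0.84805681) = 1.6959.
z* = 1.645, so margin of error = 1.645 × 1.6959 = 2.7898.
Difference in means = 141.2 − 122.7 = 18.5000.
18.5000 ± 2.7898 → (15.71, 21.29).

(15.71, 21.29)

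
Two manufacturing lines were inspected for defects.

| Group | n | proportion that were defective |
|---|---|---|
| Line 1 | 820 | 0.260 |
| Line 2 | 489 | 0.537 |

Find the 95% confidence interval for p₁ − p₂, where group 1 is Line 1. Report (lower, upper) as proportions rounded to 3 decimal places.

(-0.330, -0.224)

Each SE is √(p̂(1−p̂)/n): √(0.2600·0.7400/820) = 0.01532 and √(0.5370·0.4630/489) = 0.02255.
SE(p̂₁ − p̂₂) = √(SE₁² + SE₂²) = √(0.0002347024 + 0.0005085025) = 0.02726, since the two samples are independent.
At 95% confidence z* = 1.960; margin = 1.960 × 0.02726 = 0.05343.
The difference is 0.2600 − 0.5370 = -0.2770, so the interval is -0.2770 ± 0.05343 = (-0.330, -0.224).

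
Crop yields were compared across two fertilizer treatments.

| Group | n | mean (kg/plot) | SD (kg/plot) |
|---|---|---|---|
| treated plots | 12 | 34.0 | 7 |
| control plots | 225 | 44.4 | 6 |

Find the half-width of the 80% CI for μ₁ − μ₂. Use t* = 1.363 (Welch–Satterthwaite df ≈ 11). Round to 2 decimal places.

2.81

Per-group SEs: s₁/√n₁ = 7/√12 = 2.0207, s₂/√n₂ = 6/√225 = 0.4000.
Unpooled SE of the difference: √(4.08322849 + 0.16) = 2.0599.
Margin of error = t* · SE = 1.363 × 2.0599 = 2.8076.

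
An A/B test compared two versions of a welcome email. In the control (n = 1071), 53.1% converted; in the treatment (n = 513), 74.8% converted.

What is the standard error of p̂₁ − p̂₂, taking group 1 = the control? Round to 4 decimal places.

0.0245

The two standard errors are √(0.5310×0.4690/1071) = 0.01525 and √(0.7480×0.2520/513) = 0.01917.
Because the samples are independent, SE_diff = √(0.01525² + 0.01917²) = 0.02450.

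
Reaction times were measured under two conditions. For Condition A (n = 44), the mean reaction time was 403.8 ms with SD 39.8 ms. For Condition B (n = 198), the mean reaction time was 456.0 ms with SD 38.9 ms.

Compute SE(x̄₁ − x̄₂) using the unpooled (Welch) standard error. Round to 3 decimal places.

Standard errors of each mean: 39.8/√44 = 6.0001 and 38.9/√198 = 2.7645.
SE(x̄₁ − x̄₂) = √(6.0001² + 2.7645²) = 6.6063 for independent samples with unequal variances.

6.606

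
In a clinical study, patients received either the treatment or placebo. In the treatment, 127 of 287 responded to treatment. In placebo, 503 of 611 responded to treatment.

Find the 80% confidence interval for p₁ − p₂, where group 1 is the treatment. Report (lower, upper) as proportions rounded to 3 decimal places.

(-0.423, -0.338)

First, p̂₁ = 127/287 = 0.4425; p̂₂ = 503/611 = 0.8232.
The two standard errors are √(0.4425×0.5575/287) = 0.02932 and √(0.8232×0.1768/611) = 0.01543.
Because the samples are independent, SE_diff = √(0.02932² + 0.01543²) = 0.03313.
Using z* = 1.282 for 80%, ME = 1.282 × 0.03313 = 0.04247.
p̂₁ − p̂₂ = -0.3807; interval -0.3807 ± 0.04247 gives (-0.423, -0.338).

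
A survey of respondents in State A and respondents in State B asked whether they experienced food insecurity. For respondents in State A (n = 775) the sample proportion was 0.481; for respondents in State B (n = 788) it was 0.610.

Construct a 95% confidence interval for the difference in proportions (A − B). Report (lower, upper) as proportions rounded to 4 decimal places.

SE₁ = √(p̂₁(1−p̂₁)/n₁) = √(0.4810·0.5190/775) = 0.01795; SE₂ = √(0.6100·0.3900/788) = 0.01738.
Independent samples: SE of the difference = √(SE₁² + SE₂²) = √(0.0003222025 + 0.0003020644) = 0.02499.
z* for 95% confidence is 1.960, so the margin of error is 1.960 × 0.02499 = 0.04898.
Point estimate p̂₁ − p̂₂ = 0.4810 − 0.6100 = -0.1290.
-0.1290 ± 0.04898 → (-0.1780, -0.0800).

(-0.1780, -0.0800)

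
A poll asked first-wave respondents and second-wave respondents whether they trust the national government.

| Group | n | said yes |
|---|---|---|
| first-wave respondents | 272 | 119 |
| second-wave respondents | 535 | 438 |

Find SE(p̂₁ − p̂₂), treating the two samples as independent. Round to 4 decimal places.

0.0344

Sample proportions: 119/272 = 0.4375, 438/535 = 0.8187.
Each SE is √(p̂(1−p̂)/n): √(0.4375·0.5625/272) = 0.03008 and √(0.8187·0.1813/535) = 0.01666.
SE(p̂₁ − p̂₂) = √(SE₁² + SE₂²) = √(0.0009048064 + 0.0002775556) = 0.03439, since the two samples are independent.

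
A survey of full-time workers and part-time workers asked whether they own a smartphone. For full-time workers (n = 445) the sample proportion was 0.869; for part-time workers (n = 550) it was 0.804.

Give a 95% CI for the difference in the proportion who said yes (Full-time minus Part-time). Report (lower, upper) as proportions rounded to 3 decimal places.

Each SE is √(p̂(1−p̂)/n): √(0.8690·0.1310/445) = 0.01599 and √(0.8040·0.1960/550) = 0.01693.
SE(p̂₁ − p̂₂) = √(SE₁² + SE₂²) = √(0.0002556801 + 0.0002866249) = 0.02329, since the two samples are independent.
At 95% confidence z* = 1.960; margin = 1.960 × 0.02329 = 0.04565.
The difference is 0.8690 − 0.8040 = 0.0650, so the interval is 0.0650 ± 0.04565 = (0.019, 0.111).

(0.019, 0.111)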